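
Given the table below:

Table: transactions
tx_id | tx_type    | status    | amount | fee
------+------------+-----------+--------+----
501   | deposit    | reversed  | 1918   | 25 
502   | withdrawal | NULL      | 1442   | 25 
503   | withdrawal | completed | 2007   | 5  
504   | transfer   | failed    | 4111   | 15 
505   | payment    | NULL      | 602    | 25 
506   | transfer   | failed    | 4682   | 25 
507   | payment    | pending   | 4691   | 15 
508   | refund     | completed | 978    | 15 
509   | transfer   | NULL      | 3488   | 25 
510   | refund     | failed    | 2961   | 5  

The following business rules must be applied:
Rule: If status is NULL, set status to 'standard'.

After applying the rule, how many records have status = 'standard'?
3

Step 1: Count records where status IS NULL
Step 2: Found 3 records with NULL status
Step 3: These records will have status set to 'standard'
Step 4: Records already having status = 'standard': 0
Step 5: Answer: 3 + 0 = 3 records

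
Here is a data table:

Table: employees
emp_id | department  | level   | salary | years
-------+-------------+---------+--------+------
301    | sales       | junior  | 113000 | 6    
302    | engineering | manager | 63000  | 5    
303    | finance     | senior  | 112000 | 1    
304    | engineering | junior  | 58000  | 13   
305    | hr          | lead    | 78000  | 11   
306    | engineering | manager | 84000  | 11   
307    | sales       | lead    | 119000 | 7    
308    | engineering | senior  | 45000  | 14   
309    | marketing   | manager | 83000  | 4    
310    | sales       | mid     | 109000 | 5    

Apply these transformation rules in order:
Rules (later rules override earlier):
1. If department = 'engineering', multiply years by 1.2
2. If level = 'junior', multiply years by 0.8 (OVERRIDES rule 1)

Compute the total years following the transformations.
79.2

Step 1: Rule 2 takes priority for records with level = 'junior'
  - 2 records: 19 × 0.8 = 15.2
Step 2: Rule 1 applies to remaining records with department = 'engineering'
  - 3 records: 30 × 1.2 = 36.0
Step 3: Other records unchanged: 28
Step 4: Final sum = 15.2 + 36.0 + 28 = 79.2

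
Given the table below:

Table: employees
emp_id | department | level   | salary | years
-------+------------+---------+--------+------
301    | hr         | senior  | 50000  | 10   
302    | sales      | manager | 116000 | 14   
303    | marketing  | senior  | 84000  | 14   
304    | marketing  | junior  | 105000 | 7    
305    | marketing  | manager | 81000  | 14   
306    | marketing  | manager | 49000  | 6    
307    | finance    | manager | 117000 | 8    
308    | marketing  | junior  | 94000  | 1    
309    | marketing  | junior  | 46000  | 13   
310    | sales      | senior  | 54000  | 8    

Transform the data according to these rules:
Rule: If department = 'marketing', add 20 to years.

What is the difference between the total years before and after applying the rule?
120

Step 1: Original sum of years = 95
Step 2: 6 records have department = 'marketing'
Step 3: Each affected record changes by 20
Step 4: Total change = 6 × 20 = 120
Step 5: New sum = 95 + 120 = 215
Step 6: Difference = |215 - 95| = 120
        (Sum increased by 120)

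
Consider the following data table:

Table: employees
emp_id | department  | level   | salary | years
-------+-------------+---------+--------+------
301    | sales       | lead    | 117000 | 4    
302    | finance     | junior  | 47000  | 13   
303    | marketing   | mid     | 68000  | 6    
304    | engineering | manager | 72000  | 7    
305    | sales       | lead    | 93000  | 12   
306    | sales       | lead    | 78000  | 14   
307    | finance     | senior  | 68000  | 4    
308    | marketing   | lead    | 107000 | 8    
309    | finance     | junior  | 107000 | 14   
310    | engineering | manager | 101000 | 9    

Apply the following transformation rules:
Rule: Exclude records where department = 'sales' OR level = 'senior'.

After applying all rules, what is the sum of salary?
502000

Step 1: Find records where department = 'sales' OR level = 'senior'
Step 2: 4 records match, summing to 356000
Step 3: Original sum: 858000
Step 4: Remaining sum = 858000 - 356000 = 502000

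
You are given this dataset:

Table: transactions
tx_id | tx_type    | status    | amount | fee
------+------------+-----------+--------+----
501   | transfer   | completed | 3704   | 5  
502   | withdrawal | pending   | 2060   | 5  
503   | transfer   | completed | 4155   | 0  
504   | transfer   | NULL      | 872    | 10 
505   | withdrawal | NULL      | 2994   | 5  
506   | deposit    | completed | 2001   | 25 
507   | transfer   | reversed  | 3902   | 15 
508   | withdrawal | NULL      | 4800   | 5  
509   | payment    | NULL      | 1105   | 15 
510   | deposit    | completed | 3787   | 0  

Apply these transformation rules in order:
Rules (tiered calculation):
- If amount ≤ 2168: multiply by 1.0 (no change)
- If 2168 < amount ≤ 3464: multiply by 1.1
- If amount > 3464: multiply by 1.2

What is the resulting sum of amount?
33749.0

Step 1: Tier 1 (amount ≤ 2168): 4 records, sum = 6038 × 1.0 = 6038.0
Step 2: Tier 2 (2168 < amount ≤ 3464): 1 records, sum = 2994 × 1.1 = 3293.4
Step 3: Tier 3 (amount > 3464): 5 records, sum = 20348 × 1.2 = 24417.6
Step 4: Final sum = 6038.0 + 3293.4 + 24417.6 = 33749.0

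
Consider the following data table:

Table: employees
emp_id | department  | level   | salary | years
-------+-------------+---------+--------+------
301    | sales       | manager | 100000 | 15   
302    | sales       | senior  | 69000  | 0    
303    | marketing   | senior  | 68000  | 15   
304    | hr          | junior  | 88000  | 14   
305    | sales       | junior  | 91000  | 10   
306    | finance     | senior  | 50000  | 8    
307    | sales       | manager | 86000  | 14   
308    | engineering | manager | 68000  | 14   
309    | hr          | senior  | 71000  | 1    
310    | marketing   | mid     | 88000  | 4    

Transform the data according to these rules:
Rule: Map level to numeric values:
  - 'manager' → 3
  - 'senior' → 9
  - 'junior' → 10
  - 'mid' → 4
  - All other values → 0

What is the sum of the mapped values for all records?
69

Step 1: Apply mapping to each record
Step 2: Count by status:
  'manager': 3 records × 3 = 9
  'senior': 4 records × 9 = 36
  'junior': 2 records × 10 = 20
  'mid': 1 records × 4 = 4
Step 3: Sum all mapped values = 69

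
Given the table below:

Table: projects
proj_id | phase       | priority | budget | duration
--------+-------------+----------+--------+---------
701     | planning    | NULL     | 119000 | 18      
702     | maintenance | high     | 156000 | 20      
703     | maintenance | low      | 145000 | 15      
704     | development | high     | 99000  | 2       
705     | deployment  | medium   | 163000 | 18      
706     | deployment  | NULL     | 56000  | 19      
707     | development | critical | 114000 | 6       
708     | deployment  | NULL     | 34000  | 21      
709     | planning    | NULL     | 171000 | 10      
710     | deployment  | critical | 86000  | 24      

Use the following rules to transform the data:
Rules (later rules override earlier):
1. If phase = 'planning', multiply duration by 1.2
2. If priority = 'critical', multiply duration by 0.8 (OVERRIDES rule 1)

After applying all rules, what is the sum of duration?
152.6

Step 1: Rule 2 takes priority for records with priority = 'critical'
  - 2 records: 30 × 0.8 = 24.0
Step 2: Rule 1 applies to remaining records with phase = 'planning'
  - 2 records: 28 × 1.2 = 33.6
Step 3: Other records unchanged: 95
Step 4: Final sum = 24.0 + 33.6 + 95 = 152.6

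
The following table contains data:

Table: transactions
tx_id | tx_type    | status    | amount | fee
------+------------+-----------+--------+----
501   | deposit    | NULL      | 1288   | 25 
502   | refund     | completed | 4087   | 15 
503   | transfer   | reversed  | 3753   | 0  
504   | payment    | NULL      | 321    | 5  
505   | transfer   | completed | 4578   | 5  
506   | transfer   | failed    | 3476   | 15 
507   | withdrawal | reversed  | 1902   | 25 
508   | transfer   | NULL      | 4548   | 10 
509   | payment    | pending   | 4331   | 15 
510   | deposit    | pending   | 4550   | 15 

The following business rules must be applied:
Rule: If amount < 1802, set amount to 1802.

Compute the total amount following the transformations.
34829

Step 1: 2 records have amount < 1802
Step 2: These records originally summed to 1609
Step 3: After setting to minimum: 2 × 1802 = 3604
Step 4: Unaffected records sum: 31225
Step 5: Final sum = 3604 + 31225 = 34829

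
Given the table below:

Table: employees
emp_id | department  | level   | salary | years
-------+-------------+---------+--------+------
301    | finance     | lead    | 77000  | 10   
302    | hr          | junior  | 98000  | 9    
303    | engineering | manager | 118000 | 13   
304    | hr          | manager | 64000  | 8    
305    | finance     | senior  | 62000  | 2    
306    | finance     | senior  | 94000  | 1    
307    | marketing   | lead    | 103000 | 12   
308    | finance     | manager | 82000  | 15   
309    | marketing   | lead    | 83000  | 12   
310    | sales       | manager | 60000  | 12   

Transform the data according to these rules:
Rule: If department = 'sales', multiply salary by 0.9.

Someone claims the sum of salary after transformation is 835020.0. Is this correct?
No, the correct result is 835000.0.

Step 1: Calculate the correct sum after transformation
Step 2: Apply multiplier 0.9 to records where department = 'sales'
Step 3: Correct result = 835000.0
Step 4: Claimed result = 835020.0
Step 5: 835000.0 ≠ 835020.0
Conclusion: The claimed result is incorrect. The correct answer is 835000.0.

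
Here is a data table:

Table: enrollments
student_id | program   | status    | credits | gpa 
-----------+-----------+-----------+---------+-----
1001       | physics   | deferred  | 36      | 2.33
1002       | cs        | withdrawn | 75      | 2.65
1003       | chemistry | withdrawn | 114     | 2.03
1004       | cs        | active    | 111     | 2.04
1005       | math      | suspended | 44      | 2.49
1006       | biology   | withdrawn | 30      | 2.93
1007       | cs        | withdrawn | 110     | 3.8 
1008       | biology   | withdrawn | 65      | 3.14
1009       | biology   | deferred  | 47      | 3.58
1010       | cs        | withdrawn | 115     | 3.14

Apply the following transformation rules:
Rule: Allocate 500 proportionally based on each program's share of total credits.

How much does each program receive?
biology: 95.05, chemistry: 76.31, cs: 275.1, math: 29.45, physics: 24.1

Step 1: Calculate total credits = 747
Step 2: Calculate each program's proportion:
  biology: 142/747 = 19.01% → 95.05
  chemistry: 114/747 = 15.26% → 76.31
  cs: 411/747 = 55.02% → 275.1
  math: 44/747 = 5.89% → 29.45
  physics: 36/747 = 4.82% → 24.1
Step 3: Verify: sum of allocations ≈ 500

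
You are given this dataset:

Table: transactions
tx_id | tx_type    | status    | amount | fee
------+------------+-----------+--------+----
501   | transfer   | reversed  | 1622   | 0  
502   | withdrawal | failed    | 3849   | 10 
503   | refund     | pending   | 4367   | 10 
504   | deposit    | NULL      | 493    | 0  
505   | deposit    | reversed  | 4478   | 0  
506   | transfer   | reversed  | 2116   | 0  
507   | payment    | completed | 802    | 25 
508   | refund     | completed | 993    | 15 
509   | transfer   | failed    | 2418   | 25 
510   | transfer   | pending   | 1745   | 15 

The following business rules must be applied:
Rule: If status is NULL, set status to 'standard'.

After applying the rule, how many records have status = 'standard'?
1

Step 1: Count records where status IS NULL
Step 2: Found 1 records with NULL status
Step 3: These records will have status set to 'standard'
Step 4: Records already having status = 'standard': 0
Step 5: Answer: 1 + 0 = 1 records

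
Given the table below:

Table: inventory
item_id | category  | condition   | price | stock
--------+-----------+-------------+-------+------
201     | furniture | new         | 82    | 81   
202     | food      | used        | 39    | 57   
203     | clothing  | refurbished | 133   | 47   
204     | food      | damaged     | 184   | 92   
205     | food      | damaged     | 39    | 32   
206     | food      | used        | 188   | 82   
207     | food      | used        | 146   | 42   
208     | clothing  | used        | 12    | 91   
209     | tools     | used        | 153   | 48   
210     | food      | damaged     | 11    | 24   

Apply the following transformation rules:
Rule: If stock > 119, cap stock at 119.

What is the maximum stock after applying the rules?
92

Step 1: Original maximum stock = 92
Step 2: Check cap of 119 against maximum
Step 3: No records exceed the cap (max 92 <= cap 119), so no capping applies
Step 4: Maximum after transformation = 92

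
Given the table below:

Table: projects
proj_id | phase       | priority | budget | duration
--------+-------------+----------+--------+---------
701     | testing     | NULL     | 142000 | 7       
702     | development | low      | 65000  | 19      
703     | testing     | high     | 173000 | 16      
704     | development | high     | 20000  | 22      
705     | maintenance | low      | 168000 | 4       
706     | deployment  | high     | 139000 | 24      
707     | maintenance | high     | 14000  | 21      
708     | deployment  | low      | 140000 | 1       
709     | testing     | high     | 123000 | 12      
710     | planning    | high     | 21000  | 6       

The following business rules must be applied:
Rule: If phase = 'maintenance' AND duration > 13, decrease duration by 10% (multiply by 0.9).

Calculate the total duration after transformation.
129.9

Step 1: Find records where phase = 'maintenance' AND duration > 13
Step 2: 1 records match, summing to 21
Step 3: After multiplier: 21 × 0.9 = 18.9
Step 4: Unaffected records sum: 111
Step 5: Final sum = 18.9 + 111 = 129.9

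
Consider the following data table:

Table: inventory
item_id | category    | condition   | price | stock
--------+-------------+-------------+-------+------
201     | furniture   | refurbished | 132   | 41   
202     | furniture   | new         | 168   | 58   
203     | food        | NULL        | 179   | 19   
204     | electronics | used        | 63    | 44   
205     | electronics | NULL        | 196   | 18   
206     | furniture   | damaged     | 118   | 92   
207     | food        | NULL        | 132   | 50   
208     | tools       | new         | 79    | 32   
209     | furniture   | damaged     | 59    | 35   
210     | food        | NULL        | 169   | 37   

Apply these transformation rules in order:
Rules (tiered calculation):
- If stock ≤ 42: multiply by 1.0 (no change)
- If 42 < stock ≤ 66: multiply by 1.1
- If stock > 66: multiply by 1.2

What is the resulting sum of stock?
459.6

Step 1: Tier 1 (stock ≤ 42): 6 records, sum = 182 × 1.0 = 182.0
Step 2: Tier 2 (42 < stock ≤ 66): 3 records, sum = 152 × 1.1 = 167.2
Step 3: Tier 3 (stock > 66): 1 records, sum = 92 × 1.2 = 110.4
Step 4: Final sum = 182.0 + 167.2 + 110.4 = 459.6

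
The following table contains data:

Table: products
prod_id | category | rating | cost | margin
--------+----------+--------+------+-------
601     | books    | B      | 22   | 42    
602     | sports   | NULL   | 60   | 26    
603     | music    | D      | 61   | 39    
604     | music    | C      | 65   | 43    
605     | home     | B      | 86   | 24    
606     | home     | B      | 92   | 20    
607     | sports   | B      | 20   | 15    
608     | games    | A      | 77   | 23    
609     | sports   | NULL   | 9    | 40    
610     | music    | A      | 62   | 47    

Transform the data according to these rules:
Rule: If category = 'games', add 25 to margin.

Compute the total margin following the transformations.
344

Step 1: Count records where category = 'games': 1
Step 2: Total bonus added: 1 × 25 = 25
Step 3: Original sum of margin: 319
Step 4: Final sum = 319 + 25 = 344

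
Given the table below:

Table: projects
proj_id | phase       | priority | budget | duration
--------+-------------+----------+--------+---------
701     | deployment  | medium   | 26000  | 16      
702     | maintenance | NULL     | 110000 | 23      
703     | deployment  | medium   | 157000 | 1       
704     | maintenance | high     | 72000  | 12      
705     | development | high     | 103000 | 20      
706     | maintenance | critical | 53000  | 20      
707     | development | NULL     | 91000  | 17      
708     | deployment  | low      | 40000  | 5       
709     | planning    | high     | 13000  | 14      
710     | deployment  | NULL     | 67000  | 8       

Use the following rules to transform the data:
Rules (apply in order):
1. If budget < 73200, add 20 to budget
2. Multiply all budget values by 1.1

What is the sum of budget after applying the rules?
805332.0

Step 1: Apply Rule 1 - Add 20 to records with budget < 73200
  - 6 records affected: 271000 + (6 × 20) = 271120
  - Unaffected records: 461000
  - Sum after Rule 1: 732120
Step 2: Apply Rule 2 - Multiply all by 1.1
  - 732120 × 1.1 = 805332.0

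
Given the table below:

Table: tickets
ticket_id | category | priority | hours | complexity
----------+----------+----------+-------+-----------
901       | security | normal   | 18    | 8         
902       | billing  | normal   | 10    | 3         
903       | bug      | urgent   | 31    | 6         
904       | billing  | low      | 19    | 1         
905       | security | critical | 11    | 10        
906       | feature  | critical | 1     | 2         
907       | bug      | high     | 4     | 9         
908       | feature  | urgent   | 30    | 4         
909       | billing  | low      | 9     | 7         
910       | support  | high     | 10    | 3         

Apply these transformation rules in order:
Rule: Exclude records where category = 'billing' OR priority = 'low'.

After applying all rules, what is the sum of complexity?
42

Step 1: Find records where category = 'billing' OR priority = 'low'
Step 2: 3 records match, summing to 11
Step 3: Original sum: 53
Step 4: Remaining sum = 53 - 11 = 42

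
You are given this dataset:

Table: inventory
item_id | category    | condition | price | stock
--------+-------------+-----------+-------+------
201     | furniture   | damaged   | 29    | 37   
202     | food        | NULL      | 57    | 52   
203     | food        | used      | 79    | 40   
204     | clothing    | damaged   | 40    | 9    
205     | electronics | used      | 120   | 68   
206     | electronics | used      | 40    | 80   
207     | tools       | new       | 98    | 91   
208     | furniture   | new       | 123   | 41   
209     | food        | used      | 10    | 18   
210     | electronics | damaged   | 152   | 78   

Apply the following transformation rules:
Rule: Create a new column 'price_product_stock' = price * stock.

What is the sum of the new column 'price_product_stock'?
44914

Step 1: For each record, compute price * stock
Example calculations:
  29 * 37 = 1073
  57 * 52 = 2964
  79 * 40 = 3160
  ...
Step 2: Sum all derived values
Step 3: Total = 44914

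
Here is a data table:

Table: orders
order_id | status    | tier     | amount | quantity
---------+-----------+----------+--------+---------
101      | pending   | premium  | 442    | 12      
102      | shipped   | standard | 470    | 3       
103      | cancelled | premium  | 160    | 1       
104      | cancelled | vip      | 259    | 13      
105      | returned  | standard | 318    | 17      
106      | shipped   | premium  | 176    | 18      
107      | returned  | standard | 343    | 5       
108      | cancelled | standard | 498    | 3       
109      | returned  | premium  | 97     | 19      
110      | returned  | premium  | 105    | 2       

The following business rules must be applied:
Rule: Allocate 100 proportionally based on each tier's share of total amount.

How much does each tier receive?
premium: 34.17, standard: 56.8, vip: 9.03

Step 1: Calculate total amount = 2868
Step 2: Calculate each tier's proportion:
  premium: 980/2868 = 34.17% → 34.17
  standard: 1629/2868 = 56.80% → 56.8
  vip: 259/2868 = 9.03% → 9.03
Step 3: Verify: sum of allocations ≈ 100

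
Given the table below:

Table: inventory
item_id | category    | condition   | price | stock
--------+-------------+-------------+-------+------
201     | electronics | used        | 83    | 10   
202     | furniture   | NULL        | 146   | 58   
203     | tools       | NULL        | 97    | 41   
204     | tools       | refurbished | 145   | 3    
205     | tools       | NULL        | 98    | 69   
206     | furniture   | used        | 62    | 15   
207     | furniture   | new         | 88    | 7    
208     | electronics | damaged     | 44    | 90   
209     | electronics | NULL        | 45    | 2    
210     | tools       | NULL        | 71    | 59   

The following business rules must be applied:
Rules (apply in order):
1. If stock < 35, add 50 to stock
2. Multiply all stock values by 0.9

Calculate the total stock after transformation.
543.6

Step 1: Apply Rule 1 - Add 50 to records with stock < 35
  - 5 records affected: 37 + (5 × 50) = 287
  - Unaffected records: 317
  - Sum after Rule 1: 604
Step 2: Apply Rule 2 - Multiply all by 0.9
  - 604 × 0.9 = 543.6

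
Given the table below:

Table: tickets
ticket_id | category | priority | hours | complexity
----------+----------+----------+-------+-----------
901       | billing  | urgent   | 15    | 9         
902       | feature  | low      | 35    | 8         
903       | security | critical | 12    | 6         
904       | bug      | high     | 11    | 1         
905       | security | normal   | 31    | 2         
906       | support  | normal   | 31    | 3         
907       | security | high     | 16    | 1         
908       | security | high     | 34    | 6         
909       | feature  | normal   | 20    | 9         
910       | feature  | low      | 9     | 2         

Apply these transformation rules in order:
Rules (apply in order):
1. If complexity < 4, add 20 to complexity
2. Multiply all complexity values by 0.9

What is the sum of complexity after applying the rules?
132.3

Step 1: Apply Rule 1 - Add 20 to records with complexity < 4
  - 5 records affected: 9 + (5 × 20) = 109
  - Unaffected records: 38
  - Sum after Rule 1: 147
Step 2: Apply Rule 2 - Multiply all by 0.9
  - 147 × 0.9 = 132.3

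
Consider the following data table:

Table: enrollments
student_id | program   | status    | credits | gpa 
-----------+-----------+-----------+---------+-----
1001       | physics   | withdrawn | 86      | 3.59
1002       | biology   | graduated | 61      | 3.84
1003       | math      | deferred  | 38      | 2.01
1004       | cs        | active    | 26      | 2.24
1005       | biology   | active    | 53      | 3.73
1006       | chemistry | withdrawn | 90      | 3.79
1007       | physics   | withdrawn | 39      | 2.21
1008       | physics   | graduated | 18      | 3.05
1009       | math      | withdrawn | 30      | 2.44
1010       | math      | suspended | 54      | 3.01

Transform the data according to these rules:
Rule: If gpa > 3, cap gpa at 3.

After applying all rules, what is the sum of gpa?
26.9

Step 1: 6 records have gpa > 3
Step 2: These records originally summed to 21.01
Step 3: After capping: 6 × 3 = 18
Step 4: Unaffected records sum: 8.9
Step 5: Final sum = 18 + 8.9 = 26.9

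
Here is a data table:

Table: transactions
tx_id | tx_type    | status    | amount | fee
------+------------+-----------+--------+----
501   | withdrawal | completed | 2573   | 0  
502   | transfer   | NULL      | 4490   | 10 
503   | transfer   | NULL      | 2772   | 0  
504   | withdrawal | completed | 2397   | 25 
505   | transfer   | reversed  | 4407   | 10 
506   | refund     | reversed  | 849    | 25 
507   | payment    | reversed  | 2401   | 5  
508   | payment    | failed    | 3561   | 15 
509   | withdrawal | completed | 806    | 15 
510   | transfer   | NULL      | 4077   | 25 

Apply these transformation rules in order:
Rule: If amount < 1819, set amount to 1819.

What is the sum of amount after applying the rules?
30316

Step 1: 2 records have amount < 1819
Step 2: These records originally summed to 1655
Step 3: After setting to minimum: 2 × 1819 = 3638
Step 4: Unaffected records sum: 26678
Step 5: Final sum = 3638 + 26678 = 30316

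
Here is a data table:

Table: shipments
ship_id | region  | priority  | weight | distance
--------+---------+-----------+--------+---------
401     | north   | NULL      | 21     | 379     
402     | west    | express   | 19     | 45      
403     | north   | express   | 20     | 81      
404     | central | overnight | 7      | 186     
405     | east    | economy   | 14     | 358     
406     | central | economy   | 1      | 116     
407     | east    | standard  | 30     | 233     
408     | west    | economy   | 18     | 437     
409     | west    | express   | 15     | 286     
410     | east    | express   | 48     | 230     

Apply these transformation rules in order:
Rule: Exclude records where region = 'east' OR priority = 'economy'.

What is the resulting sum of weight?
82

Step 1: Find records where region = 'east' OR priority = 'economy'
Step 2: 5 records match, summing to 111
Step 3: Original sum: 193
Step 4: Remaining sum = 193 - 111 = 82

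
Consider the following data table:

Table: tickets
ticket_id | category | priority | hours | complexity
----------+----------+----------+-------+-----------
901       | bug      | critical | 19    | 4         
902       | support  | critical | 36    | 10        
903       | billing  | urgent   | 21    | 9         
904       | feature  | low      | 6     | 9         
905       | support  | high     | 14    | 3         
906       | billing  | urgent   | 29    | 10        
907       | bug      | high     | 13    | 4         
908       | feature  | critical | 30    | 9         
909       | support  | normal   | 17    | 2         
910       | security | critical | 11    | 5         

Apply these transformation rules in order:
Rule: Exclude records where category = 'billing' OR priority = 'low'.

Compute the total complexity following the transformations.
37

Step 1: Find records where category = 'billing' OR priority = 'low'
Step 2: 3 records match, summing to 28
Step 3: Original sum: 65
Step 4: Remaining sum = 65 - 28 = 37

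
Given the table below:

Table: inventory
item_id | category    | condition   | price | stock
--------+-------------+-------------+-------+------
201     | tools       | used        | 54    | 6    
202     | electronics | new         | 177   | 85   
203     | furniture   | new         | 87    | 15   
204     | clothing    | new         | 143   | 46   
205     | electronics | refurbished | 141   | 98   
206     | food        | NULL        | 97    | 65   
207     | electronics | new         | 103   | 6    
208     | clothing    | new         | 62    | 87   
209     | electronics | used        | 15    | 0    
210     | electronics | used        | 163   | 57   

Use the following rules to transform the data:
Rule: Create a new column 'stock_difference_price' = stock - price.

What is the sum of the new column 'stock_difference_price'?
-577

Step 1: For each record, compute stock - price
Example calculations:
  6 - 54 = -48
  85 - 177 = -92
  15 - 87 = -72
  ...
Step 2: Sum all derived values
Step 3: Total = -577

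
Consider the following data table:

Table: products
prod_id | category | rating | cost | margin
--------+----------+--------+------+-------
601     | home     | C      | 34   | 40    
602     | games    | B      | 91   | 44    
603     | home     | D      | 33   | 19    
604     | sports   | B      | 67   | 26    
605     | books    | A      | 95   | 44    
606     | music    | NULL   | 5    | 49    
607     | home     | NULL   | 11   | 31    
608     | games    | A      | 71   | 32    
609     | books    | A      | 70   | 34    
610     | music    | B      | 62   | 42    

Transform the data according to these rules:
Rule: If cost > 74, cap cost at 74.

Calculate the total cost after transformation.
501

Step 1: 2 records have cost > 74
Step 2: These records originally summed to 186
Step 3: After capping: 2 × 74 = 148
Step 4: Unaffected records sum: 353
Step 5: Final sum = 148 + 353 = 501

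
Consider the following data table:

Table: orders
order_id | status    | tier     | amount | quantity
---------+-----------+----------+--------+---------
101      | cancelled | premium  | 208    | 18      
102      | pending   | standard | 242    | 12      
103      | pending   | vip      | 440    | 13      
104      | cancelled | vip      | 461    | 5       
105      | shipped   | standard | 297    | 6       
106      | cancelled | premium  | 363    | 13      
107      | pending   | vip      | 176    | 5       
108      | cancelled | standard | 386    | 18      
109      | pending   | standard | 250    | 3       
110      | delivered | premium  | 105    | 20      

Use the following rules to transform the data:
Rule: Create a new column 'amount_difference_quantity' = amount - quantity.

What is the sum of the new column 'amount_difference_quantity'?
2815

Step 1: For each record, compute amount - quantity
Example calculations:
  208 - 18 = 190
  242 - 12 = 230
  440 - 13 = 427
  ...
Step 2: Sum all derived values
Step 3: Total = 2815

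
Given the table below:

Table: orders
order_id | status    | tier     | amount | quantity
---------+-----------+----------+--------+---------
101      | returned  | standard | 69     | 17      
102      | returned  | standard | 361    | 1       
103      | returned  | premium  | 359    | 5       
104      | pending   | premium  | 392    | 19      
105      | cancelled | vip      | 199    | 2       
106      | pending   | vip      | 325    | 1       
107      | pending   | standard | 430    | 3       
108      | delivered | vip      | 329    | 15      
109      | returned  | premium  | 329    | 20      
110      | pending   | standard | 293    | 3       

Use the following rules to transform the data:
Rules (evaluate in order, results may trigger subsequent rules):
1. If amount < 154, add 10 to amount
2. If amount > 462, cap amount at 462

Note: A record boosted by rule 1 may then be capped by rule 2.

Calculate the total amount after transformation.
3096

Step 1: Apply rule 1 to records with amount < 154
  - 1 records get bonus of 10
  - Of these, 0 records then exceed 462 and get capped
Step 2: Apply rule 2 to records with amount > 462
  - 0 records (original) are capped
Step 3: Calculate final sum = 3096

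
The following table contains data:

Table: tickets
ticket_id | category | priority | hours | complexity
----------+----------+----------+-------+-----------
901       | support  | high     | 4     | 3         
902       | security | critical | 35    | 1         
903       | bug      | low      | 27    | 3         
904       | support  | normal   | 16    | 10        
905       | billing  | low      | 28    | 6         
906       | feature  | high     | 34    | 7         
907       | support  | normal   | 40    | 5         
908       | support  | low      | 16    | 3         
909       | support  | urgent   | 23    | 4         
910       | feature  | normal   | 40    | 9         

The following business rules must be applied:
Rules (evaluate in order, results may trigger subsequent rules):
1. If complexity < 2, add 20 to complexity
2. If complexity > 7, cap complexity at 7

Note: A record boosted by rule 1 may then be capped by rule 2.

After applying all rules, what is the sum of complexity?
52

Step 1: Apply rule 1 to records with complexity < 2
  - 1 records get bonus of 20
  - Of these, 1 records then exceed 7 and get capped
Step 2: Apply rule 2 to records with complexity > 7
  - 2 records (original) are capped
Step 3: Calculate final sum = 52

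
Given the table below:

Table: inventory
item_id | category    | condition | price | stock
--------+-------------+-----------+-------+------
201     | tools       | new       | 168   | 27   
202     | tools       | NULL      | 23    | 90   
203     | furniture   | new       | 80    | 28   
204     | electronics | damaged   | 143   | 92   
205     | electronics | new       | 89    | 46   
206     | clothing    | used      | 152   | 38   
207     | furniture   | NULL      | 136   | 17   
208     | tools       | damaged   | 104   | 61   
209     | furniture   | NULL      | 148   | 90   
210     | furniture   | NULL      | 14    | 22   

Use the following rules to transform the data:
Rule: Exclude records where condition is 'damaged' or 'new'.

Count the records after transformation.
5

Step 1: Count records to exclude
  - 2 (damaged) + 3 (new) = 5 records
Step 2: Total records: 10
Step 3: Remaining = 10 - 5 = 5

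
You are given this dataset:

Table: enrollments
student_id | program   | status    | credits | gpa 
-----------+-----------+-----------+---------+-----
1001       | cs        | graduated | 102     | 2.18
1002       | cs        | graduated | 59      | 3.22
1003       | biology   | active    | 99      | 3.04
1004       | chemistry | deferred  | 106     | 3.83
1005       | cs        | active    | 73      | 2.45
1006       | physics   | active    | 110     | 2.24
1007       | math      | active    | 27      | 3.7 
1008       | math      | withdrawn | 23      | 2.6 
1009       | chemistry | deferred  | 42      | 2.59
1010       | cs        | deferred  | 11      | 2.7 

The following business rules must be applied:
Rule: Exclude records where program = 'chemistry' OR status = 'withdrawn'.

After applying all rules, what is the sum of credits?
481

Step 1: Find records where program = 'chemistry' OR status = 'withdrawn'
Step 2: 3 records match, summing to 171
Step 3: Original sum: 652
Step 4: Remaining sum = 652 - 171 = 481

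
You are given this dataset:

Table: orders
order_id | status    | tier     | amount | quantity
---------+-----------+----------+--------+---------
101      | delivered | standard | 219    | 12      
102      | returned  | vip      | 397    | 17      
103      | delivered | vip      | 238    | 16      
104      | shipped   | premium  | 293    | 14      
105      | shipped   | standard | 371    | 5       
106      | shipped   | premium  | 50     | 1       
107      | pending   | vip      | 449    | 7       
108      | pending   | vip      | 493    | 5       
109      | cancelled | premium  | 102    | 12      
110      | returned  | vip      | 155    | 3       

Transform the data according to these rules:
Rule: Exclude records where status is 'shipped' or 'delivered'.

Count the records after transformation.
5

Step 1: Count records to exclude
  - 3 (shipped) + 2 (delivered) = 5 records
Step 2: Total records: 10
Step 3: Remaining = 10 - 5 = 5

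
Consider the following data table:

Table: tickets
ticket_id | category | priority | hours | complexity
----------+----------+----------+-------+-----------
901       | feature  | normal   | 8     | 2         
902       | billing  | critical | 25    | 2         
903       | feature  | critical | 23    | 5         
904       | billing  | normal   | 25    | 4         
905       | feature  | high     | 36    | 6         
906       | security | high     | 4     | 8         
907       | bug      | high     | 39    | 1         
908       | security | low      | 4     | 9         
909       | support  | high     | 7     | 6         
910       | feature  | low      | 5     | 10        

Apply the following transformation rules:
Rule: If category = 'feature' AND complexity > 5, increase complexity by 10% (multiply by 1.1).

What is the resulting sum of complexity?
54.6

Step 1: Find records where category = 'feature' AND complexity > 5
Step 2: 2 records match, summing to 16
Step 3: After multiplier: 16 × 1.1 = 17.6
Step 4: Unaffected records sum: 37
Step 5: Final sum = 17.6 + 37 = 54.6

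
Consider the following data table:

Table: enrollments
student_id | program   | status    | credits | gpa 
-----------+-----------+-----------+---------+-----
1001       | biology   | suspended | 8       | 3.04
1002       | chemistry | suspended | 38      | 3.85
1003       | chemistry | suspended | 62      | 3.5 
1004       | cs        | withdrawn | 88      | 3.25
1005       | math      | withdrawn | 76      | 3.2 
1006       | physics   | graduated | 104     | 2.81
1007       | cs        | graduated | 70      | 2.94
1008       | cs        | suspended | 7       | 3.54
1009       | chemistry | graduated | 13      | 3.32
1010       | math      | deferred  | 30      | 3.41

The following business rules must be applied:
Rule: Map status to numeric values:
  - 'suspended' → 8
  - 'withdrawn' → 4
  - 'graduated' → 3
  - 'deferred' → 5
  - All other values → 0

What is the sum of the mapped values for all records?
54

Step 1: Apply mapping to each record
Step 2: Count by status:
  'suspended': 4 records × 8 = 32
  'withdrawn': 2 records × 4 = 8
  'graduated': 3 records × 3 = 9
  'deferred': 1 records × 5 = 5
Step 3: Sum all mapped values = 54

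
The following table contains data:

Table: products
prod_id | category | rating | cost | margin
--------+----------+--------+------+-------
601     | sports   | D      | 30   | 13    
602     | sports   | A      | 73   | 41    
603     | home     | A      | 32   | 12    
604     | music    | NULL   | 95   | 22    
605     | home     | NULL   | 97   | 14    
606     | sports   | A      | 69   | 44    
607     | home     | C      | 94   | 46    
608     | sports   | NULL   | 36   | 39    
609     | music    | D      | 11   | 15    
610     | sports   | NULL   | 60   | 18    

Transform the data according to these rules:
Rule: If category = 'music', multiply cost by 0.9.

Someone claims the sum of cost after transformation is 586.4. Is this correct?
Yes, the result is correct.

Step 1: Calculate the correct sum after transformation
Step 2: Apply multiplier 0.9 to records where category = 'music'
Step 3: Correct result = 586.4
Step 4: Claimed result = 586.4
Step 5: 586.4 = 586.4 ✓
Conclusion: The claimed result is correct.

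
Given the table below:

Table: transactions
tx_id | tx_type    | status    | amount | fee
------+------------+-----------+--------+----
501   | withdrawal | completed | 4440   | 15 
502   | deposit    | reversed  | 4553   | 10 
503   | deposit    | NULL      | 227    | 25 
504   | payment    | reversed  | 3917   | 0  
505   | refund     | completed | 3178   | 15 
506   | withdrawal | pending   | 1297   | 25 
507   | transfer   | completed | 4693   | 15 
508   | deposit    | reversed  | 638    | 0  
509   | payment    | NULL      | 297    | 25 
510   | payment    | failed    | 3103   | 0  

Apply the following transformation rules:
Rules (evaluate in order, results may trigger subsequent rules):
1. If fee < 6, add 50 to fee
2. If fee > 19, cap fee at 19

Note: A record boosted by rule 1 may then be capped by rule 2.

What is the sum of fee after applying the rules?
169

Step 1: Apply rule 1 to records with fee < 6
  - 3 records get bonus of 50
  - Of these, 3 records then exceed 19 and get capped
Step 2: Apply rule 2 to records with fee > 19
  - 3 records (original) are capped
Step 3: Calculate final sum = 169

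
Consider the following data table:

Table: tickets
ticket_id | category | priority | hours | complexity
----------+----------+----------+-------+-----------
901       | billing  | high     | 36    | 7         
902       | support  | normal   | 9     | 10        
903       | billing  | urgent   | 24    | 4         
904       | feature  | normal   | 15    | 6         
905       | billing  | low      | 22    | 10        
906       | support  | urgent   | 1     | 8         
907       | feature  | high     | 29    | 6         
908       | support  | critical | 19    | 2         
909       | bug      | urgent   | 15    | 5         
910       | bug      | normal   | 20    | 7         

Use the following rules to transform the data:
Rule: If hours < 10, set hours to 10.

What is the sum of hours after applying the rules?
200

Step 1: 2 records have hours < 10
Step 2: These records originally summed to 10
Step 3: After setting to minimum: 2 × 10 = 20
Step 4: Unaffected records sum: 180
Step 5: Final sum = 20 + 180 = 200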